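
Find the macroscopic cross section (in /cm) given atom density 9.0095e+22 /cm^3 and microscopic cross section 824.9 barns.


Sigma = N * sigma_barns * 1e-24
Sigma = 9.0095e+22 * 824.9 * 1e-24
Sigma = 74.319 /cm

74.319


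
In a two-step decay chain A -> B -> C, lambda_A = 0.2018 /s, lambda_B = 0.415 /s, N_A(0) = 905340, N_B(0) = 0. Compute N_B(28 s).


N_B(t) = lambda_A * N_A0 / (lambda_B - lambda_A) * [exp(-lambda_A*t) - exp(-lambda_B*t)]
exp(-0.2018*28) = 0.003516110; exp(-0.415*28) = 8.984587e-06
N_B = 0.2018 * 905340 / (0.415 - 0.2018) * (0.003516110 - 8.984587e-06)
N_B = 3005.4

3005.4


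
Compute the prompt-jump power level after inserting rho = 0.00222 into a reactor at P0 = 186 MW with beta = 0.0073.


P1/P0 = beta / (beta - rho)
P1/P0 = 0.0073 / (0.0073 - 0.00222) = 1.437008
P1 = 186 * 1.437008 = 267.28 MW

267.28


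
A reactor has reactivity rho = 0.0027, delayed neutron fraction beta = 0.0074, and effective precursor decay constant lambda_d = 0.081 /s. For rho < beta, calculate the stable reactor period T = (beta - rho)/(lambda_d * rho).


T = (beta - rho) / (lambda_d * rho)
T = (0.0074 - 0.0027) / (0.081 * 0.0027)
T = 21.491 s

21.491


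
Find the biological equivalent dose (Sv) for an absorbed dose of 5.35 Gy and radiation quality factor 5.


H = D * Q
H = 5.35 * 5
H = 26.750 Sv

26.750


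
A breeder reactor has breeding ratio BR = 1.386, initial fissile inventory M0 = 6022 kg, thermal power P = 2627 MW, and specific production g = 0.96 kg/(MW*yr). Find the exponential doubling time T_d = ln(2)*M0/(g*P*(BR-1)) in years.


Breeding gain G = BR - 1 = 1.386 - 1 = 0.386
Fissile production rate = g * P * G = 0.96 * 2627 * 0.386 = 973.46112 kg/yr
T_d = ln(2) * M0 / (g * P * G)
T_d = ln(2) * 6022 / 973.46112 = 4.2879 yr

4.2879


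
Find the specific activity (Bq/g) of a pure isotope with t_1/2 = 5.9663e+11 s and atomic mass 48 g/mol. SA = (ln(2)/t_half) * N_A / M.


lambda = ln(2) / t_half = ln(2) / 5.9663e+11 = 1.161771e-12 /s
SA = lambda * N_A / M
SA = 1.161771e-12 * 6.022e23 / 48
SA = 1.4575e+10 Bq/g

1.4575e+10


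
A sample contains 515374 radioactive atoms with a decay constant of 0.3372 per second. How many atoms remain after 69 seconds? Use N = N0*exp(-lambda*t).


N = N0 * exp(-lambda * t)
N = 515374 * exp(-0.3372 * 69)
N = 4.0502e-05

4.0502e-05


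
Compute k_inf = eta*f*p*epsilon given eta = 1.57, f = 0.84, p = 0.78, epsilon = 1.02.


k_inf = eta * f * p * epsilon
k_inf = 1.57 * 0.84 * 0.78 * 1.02
k_inf = 1.0492

1.0492


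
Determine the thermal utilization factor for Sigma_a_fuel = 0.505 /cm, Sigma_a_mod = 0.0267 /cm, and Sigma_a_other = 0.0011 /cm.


f = Sigma_a_fuel / (Sigma_a_fuel + Sigma_a_mod + Sigma_a_other)
f = 0.505 / (0.505 + 0.0267 + 0.0011)
f = 0.94782

0.94782


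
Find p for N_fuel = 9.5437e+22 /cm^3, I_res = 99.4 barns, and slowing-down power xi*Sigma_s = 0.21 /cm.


p = exp(-N * I * 1e-24 / (xi*Sigma_s))
p = exp(-9.5437e+22 * 99.4 * 1e-24 / 0.21)
p = 2.4065e-20

2.4065e-20


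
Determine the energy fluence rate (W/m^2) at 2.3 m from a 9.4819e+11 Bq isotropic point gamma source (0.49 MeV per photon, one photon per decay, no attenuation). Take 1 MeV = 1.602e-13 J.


psi = A * E * 1.602e-13 / (4*pi*r^2)
psi = 9.4819e+11 * 0.49 * 1.602e-13 / (4*pi*2.3^2)
psi = 0.0011197 W/m^2

0.0011197


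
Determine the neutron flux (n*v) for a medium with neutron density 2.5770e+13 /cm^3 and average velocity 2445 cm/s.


phi = n * v
phi = 2.5770e+13 * 2445
phi = 6.3008e+16 /cm^2/s

6.3008e+16


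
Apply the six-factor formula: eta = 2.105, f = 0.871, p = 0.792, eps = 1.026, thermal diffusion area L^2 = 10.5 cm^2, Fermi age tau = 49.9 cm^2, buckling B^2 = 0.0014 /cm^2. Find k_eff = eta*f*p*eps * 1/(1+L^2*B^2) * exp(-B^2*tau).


k_inf = eta*f*p*eps = 2.105*0.871*0.792*1.026 = 1.489851
P_TNL = 1/(1 + L^2*B^2) = 1/(1 + 10.5*0.0014) = 0.9855130
P_FNL = exp(-B^2*tau) = exp(-0.0014*49.9) = 0.9325244
k_eff = k_inf * P_TNL * P_FNL = 1.489851 * 0.9855130 * 0.9325244
k_eff = 1.3692

1.3692


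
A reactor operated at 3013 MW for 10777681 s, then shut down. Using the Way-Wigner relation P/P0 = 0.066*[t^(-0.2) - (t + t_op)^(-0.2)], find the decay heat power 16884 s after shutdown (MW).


P/P0 = 0.066 * [t^(-0.2) - (t + t_op)^(-0.2)]
P/P0 = 0.066 * [16884^(-0.2) - (16884 + 10777681)^(-0.2)]
P/P0 = 0.066 * [0.1427266 - 0.03920658] = 0.006832321
P = 3013 * 0.006832321 = 20.586 MW

20.586


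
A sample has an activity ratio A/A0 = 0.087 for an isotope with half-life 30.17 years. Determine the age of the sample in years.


lambda = ln(2) / t_half = ln(2) / 30.17 = 0.02297472 /yr
t = -ln(A/A0) / lambda
t = -ln(0.087) / 0.02297472
t = 106.28 yr

106.28


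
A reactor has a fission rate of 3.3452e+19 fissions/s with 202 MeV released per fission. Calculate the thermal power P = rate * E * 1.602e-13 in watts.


P = fission_rate * E_MeV * 1.602e-13
P = 3.3452e+19 * 202 * 1.602e-13
P = 1.0825e+09 W

1.0825e+09


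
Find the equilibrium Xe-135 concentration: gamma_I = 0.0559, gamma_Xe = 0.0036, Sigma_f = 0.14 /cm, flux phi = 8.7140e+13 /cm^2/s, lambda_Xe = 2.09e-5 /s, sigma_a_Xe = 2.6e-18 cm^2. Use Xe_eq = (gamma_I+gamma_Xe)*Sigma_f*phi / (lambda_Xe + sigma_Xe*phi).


Xe_eq = (gamma_I + gamma_Xe) * Sigma_f * phi / (lambda_Xe + sigma_Xe * phi)
Numerator = (0.0559 + 0.0036) * 0.14 * 8.7140e+13 = 7.258762e+11
Denominator = 2.09e-5 + 2.6e-18 * 8.7140e+13 = 2.474640e-04
Xe_eq = 7.258762e+11 / 2.474640e-04 = 2.9333e+15 /cm^3

2.9333e+15


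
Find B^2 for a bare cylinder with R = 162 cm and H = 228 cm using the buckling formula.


B^2 = (2.405/R)^2 + (pi/H)^2
B^2 = (2.405/162)^2 + (pi/228)^2
B^2 = 4.1025e-04 /cm^2

4.1025e-04


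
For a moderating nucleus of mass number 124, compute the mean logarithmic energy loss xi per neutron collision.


xi = 1 + (A-1)^2/(2A) * ln((A-1)/(A+1))
xi = 1 + (124-1)^2/(2*124) * ln((124-1)/(124 +1))
xi = 0.016043

0.016043


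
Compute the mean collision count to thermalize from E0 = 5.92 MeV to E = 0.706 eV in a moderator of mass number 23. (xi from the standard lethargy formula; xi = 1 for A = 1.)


xi = 1 + (A-1)^2/(2A)*ln((A-1)/(A+1)) = 0.08448899 (for A = 23)
n = ln(E0/E) / xi
n = ln(5.92e6 / 0.706) / 0.08448899
n = ln(8.385269e+06) / 0.08448899 = 188.69

188.69


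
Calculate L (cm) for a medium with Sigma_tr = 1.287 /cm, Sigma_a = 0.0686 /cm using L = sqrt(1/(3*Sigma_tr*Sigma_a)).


D = 1 / (3 * Sigma_tr) = 1 / (3 * 1.287) = 0.2590003 cm
L = sqrt(D / Sigma_a)
L = sqrt(0.2590003 / 0.0686)
L = 1.9431 cm

1.9431


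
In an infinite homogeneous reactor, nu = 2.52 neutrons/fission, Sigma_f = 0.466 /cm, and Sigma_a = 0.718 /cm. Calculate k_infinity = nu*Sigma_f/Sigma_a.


k_inf = nu * Sigma_f / Sigma_a
k_inf = 2.52 * 0.466 / 0.718
k_inf = 1.6355

1.6355


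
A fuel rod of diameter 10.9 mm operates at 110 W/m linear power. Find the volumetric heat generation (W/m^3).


r = D / 2 / 1000 = 10.9 / 2 / 1000 = 0.00545 m
q''' = q' / (pi * r^2)
q''' = 110 / (pi * 0.00545^2)
q''' = 1.1788e+06 W/m^3

1.1788e+06


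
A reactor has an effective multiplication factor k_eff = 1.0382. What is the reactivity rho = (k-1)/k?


rho = (k_eff - 1) / k_eff
rho = (1.0382 - 1) / 1.0382
rho = 0.036794

0.036794


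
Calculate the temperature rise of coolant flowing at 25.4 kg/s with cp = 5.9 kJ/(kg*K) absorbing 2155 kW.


dT = Q / (m_dot * cp)
dT = 2155 / (25.4 * 5.9)
dT = 14.380 C

14.380


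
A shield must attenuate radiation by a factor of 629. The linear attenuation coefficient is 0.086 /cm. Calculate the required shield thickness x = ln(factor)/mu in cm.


x = ln(factor) / mu
x = ln(629) / 0.086
x = 74.932 cm

74.932


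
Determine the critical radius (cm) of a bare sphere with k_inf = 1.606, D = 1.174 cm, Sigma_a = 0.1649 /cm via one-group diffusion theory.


L^2 = D / Sigma_a = 1.174 / 0.1649 = 7.119466 cm^2
B_m^2 = (k_inf - 1) / L^2 = (1.606 - 1) / 7.119466 = 0.08511874 /cm^2
For a bare sphere: B_g = pi/R, so R_c = pi / sqrt(B_m^2)
R_c = pi / sqrt(0.08511874) = 10.768 cm

10.768


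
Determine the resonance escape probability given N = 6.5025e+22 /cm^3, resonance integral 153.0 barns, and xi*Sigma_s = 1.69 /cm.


p = exp(-N * I * 1e-24 / (xi*Sigma_s))
p = exp(-6.5025e+22 * 153.0 * 1e-24 / 1.69)
p = 0.0027756

0.0027756


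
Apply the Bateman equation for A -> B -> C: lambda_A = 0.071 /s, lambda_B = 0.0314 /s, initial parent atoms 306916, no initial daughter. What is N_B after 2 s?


N_B(t) = lambda_A * N_A0 / (lambda_B - lambda_A) * [exp(-lambda_A*t) - exp(-lambda_B*t)]
exp(-0.071*2) = 0.8676213; exp(-0.0314*2) = 0.9391313
N_B = 0.071 * 306916 / (0.0314 - 0.071) * (0.8676213 - 0.9391313)
N_B = 39350

39350


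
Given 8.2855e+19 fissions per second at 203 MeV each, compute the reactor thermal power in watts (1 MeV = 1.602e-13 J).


P = fission_rate * E_MeV * 1.602e-13
P = 8.2855e+19 * 203 * 1.602e-13
P = 2.6945e+09 W

2.6945e+09


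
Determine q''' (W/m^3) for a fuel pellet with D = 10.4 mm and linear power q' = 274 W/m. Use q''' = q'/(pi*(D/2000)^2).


r = D / 2 / 1000 = 10.4 / 2 / 1000 = 0.0052 m
q''' = q' / (pi * r^2)
q''' = 274 / (pi * 0.0052^2)
q''' = 3.2255e+06 W/m^3

3.2255e+06


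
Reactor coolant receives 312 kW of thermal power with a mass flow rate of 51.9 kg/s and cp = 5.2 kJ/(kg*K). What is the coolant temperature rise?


dT = Q / (m_dot * cp)
dT = 312 / (51.9 * 5.2)
dT = 1.1561 C

1.1561


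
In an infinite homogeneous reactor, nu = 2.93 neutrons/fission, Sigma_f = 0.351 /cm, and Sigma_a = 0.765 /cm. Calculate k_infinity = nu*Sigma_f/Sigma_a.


k_inf = nu * Sigma_f / Sigma_a
k_inf = 2.93 * 0.351 / 0.765
k_inf = 1.3444

1.3444


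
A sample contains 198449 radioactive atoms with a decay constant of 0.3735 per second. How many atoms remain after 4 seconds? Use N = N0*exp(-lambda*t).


N = N0 * exp(-lambda * t)
N = 198449 * exp(-0.3735 * 4)
N = 44546

44546


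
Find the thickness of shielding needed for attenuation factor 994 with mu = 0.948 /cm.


x = ln(factor) / mu
x = ln(994) / 0.948
x = 7.2803 cm

7.2803


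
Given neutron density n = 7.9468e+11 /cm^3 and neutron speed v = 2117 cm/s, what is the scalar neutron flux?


phi = n * v
phi = 7.9468e+11 * 2117
phi = 1.6823e+15 /cm^2/s

1.6823e+15


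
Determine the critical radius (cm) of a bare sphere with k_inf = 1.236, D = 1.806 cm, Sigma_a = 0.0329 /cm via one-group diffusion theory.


L^2 = D / Sigma_a = 1.806 / 0.0329 = 54.89362 cm^2
B_m^2 = (k_inf - 1) / L^2 = (1.236 - 1) / 54.89362 = 0.004299225 /cm^2
For a bare sphere: B_g = pi/R, so R_c = pi / sqrt(B_m^2)
R_c = pi / sqrt(0.004299225) = 47.913 cm

47.913


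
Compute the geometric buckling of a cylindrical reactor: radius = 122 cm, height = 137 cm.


B^2 = (2.405/R)^2 + (pi/H)^2
B^2 = (2.405/122)^2 + (pi/137)^2
B^2 = 9.1445e-04 /cm^2

9.1445e-04


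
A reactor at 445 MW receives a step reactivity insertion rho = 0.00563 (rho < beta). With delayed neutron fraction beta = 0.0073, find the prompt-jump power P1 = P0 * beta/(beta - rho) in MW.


P1/P0 = beta / (beta - rho)
P1/P0 = 0.0073 / (0.0073 - 0.00563) = 4.371257
P1 = 445 * 4.371257 = 1945.2 MW

1945.2


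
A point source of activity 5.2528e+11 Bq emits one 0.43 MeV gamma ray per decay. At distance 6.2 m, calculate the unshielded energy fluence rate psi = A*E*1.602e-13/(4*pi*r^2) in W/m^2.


psi = A * E * 1.602e-13 / (4*pi*r^2)
psi = 5.2528e+11 * 0.43 * 1.602e-13 / (4*pi*6.2^2)
psi = 7.4908e-05 W/m^2

7.4908e-05


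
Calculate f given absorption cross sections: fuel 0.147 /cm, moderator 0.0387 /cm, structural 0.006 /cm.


f = Sigma_a_fuel / (Sigma_a_fuel + Sigma_a_mod + Sigma_a_other)
f = 0.147 / (0.147 + 0.0387 + 0.006)
f = 0.76682

0.76682


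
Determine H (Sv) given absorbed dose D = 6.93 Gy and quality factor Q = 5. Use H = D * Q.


H = D * Q
H = 6.93 * 5
H = 34.650 Sv

34.650


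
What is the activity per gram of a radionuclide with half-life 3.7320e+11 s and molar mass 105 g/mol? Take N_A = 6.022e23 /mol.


lambda = ln(2) / t_half = ln(2) / 3.7320e+11 = 1.857308e-12 /s
SA = lambda * N_A / M
SA = 1.857308e-12 * 6.022e23 / 105
SA = 1.0652e+10 Bq/g

1.0652e+10


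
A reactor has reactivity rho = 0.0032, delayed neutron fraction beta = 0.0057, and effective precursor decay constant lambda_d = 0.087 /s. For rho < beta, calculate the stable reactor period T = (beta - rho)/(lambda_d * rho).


T = (beta - rho) / (lambda_d * rho)
T = (0.0057 - 0.0032) / (0.087 * 0.0032)
T = 8.9799 s

8.9799


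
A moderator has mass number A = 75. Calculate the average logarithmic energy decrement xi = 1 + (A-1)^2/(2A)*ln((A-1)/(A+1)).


xi = 1 + (A-1)^2/(2A) * ln((A-1)/(A+1))
xi = 1 + (75-1)^2/(2*75) * ln((75-1)/(75 +1))
xi = 0.026431

0.026431


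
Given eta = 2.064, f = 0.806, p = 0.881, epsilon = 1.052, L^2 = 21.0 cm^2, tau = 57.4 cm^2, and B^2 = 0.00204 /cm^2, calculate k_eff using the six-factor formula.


k_inf = eta*f*p*eps = 2.064*0.806*0.881*1.052 = 1.541830
P_TNL = 1/(1 + L^2*B^2) = 1/(1 + 21.0*0.00204) = 0.9589199
P_FNL = exp(-B^2*tau) = exp(-0.00204*57.4) = 0.8894998
k_eff = k_inf * P_TNL * P_FNL = 1.541830 * 0.9589199 * 0.8894998
k_eff = 1.3151

1.3151


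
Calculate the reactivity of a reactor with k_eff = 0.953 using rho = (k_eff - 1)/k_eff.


rho = (k_eff - 1) / k_eff
rho = (0.953 - 1) / 0.953
rho = -0.049318

-0.049318


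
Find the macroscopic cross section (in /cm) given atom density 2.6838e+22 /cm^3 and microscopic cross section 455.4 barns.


Sigma = N * sigma_barns * 1e-24
Sigma = 2.6838e+22 * 455.4 * 1e-24
Sigma = 12.222 /cm

12.222


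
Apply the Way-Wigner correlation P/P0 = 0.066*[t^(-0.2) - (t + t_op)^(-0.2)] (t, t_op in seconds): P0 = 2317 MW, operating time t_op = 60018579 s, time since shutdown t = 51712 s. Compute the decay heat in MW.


P/P0 = 0.066 * [t^(-0.2) - (t + t_op)^(-0.2)]
P/P0 = 0.066 * [51712^(-0.2) - (51712 + 60018579)^(-0.2)]
P/P0 = 0.066 * [0.1140990 - 0.02781429] = 0.005694791
P = 2317 * 0.005694791 = 13.195 MW

13.195


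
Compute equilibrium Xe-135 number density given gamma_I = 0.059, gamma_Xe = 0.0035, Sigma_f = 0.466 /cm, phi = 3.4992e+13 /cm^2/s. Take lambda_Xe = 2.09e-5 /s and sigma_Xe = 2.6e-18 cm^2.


Xe_eq = (gamma_I + gamma_Xe) * Sigma_f * phi / (lambda_Xe + sigma_Xe * phi)
Numerator = (0.059 + 0.0035) * 0.466 * 3.4992e+13 = 1.019142e+12
Denominator = 2.09e-5 + 2.6e-18 * 3.4992e+13 = 1.118792e-04
Xe_eq = 1.019142e+12 / 1.118792e-04 = 9.1093e+15 /cm^3

9.1093e+15


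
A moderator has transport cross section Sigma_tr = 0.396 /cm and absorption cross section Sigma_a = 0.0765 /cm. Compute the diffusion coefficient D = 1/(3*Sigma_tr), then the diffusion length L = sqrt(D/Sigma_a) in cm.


D = 1 / (3 * Sigma_tr) = 1 / (3 * 0.396) = 0.8417508 cm
L = sqrt(D / Sigma_a)
L = sqrt(0.8417508 / 0.0765)
L = 3.3171 cm

3.3171


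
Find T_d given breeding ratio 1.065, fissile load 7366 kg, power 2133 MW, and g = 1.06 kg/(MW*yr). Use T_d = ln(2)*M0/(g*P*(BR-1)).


Breeding gain G = BR - 1 = 1.065 - 1 = 0.065
Fissile production rate = g * P * G = 1.06 * 2133 * 0.065 = 146.9637 kg/yr
T_d = ln(2) * M0 / (g * P * G)
T_d = ln(2) * 7366 / 146.9637 = 34.741 yr

34.741


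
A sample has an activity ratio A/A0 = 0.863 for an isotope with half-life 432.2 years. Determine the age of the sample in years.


lambda = ln(2) / t_half = ln(2) / 432.2 = 0.001603765 /yr
t = -ln(A/A0) / lambda
t = -ln(0.863) / 0.001603765
t = 91.872 yr

91.872


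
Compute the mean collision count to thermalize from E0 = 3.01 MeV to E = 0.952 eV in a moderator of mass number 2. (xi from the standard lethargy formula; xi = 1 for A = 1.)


xi = 1 + (A-1)^2/(2A)*ln((A-1)/(A+1)) = 0.7253469 (for A = 2)
n = ln(E0/E) / xi
n = ln(3.01e6 / 0.952) / 0.7253469
n = ln(3.161765e+06) / 0.7253469 = 20.634

20.634


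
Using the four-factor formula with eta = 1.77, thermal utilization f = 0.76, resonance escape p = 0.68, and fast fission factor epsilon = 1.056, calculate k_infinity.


k_inf = eta * f * p * epsilon
k_inf = 1.77 * 0.76 * 0.68 * 1.056
k_inf = 0.96596

0.96596


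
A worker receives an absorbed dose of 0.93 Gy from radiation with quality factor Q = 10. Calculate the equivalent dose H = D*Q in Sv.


H = D * Q
H = 0.93 * 10
H = 9.3000 Sv

9.3000


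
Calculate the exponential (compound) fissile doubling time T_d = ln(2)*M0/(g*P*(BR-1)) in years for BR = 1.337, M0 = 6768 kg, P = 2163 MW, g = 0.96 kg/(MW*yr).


Breeding gain G = BR - 1 = 1.337 - 1 = 0.337
Fissile production rate = g * P * G = 0.96 * 2163 * 0.337 = 699.77376 kg/yr
T_d = ln(2) * M0 / (g * P * G)
T_d = ln(2) * 6768 / 699.77376 = 6.7039 yr

6.7039


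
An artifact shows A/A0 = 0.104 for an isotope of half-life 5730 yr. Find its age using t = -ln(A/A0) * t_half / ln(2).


lambda = ln(2) / t_half = ln(2) / 5730 = 1.209681e-04 /yr
t = -ln(A/A0) / lambda
t = -ln(0.104) / 1.209681e-04
t = 18710 yr

18710


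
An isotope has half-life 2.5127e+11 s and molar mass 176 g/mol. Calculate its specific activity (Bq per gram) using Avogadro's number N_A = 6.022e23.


lambda = ln(2) / t_half = ln(2) / 2.5127e+11 = 2.758575e-12 /s
SA = lambda * N_A / M
SA = 2.758575e-12 * 6.022e23 / 176
SA = 9.4387e+09 Bq/g

9.4387e+09


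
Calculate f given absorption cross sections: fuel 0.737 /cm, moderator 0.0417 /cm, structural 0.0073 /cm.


f = Sigma_a_fuel / (Sigma_a_fuel + Sigma_a_mod + Sigma_a_other)
f = 0.737 / (0.737 + 0.0417 + 0.0073)
f = 0.93766

0.93766


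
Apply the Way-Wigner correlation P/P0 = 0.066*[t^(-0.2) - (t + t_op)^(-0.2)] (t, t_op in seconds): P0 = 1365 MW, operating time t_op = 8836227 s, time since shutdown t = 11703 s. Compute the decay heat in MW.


P/P0 = 0.066 * [t^(-0.2) - (t + t_op)^(-0.2)]
P/P0 = 0.066 * [11703^(-0.2) - (11703 + 8836227)^(-0.2)]
P/P0 = 0.066 * [0.1535821 - 0.04079732] = 0.007443795
P = 1365 * 0.007443795 = 10.161 MW

10.161


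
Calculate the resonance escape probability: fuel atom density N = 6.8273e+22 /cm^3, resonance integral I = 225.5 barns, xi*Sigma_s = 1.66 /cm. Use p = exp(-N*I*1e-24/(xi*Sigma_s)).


p = exp(-N * I * 1e-24 / (xi*Sigma_s))
p = exp(-6.8273e+22 * 225.5 * 1e-24 / 1.66)
p = 9.3792e-05

9.3792e-05


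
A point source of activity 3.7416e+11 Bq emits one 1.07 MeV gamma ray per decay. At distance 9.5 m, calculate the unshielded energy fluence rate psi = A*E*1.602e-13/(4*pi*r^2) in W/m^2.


psi = A * E * 1.602e-13 / (4*pi*r^2)
psi = 3.7416e+11 * 1.07 * 1.602e-13 / (4*pi*9.5^2)
psi = 5.6552e-05 W/m^2

5.6552e-05


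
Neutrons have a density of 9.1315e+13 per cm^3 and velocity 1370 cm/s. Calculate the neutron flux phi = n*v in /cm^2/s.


phi = n * v
phi = 9.1315e+13 * 1370
phi = 1.2510e+17 /cm^2/s

1.2510e+17


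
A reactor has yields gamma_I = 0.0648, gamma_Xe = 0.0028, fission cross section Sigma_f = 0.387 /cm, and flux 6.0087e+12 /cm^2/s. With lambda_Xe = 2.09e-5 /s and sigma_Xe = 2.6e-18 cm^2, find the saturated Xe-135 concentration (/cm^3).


Xe_eq = (gamma_I + gamma_Xe) * Sigma_f * phi / (lambda_Xe + sigma_Xe * phi)
Numerator = (0.0648 + 0.0028) * 0.387 * 6.0087e+12 = 1.571948e+11
Denominator = 2.09e-5 + 2.6e-18 * 6.0087e+12 = 3.652262e-05
Xe_eq = 1.571948e+11 / 3.652262e-05 = 4.3040e+15 /cm^3

4.3040e+15


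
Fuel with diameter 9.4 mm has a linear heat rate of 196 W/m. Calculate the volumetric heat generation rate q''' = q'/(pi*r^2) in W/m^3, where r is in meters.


r = D / 2 / 1000 = 9.4 / 2 / 1000 = 0.0047 m
q''' = q' / (pi * r^2)
q''' = 196 / (pi * 0.0047^2)
q''' = 2.8243e+06 W/m^3

2.8243e+06


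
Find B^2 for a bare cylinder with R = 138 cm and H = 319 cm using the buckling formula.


B^2 = (2.405/R)^2 + (pi/H)^2
B^2 = (2.405/138)^2 + (pi/319)^2
B^2 = 4.0071e-04 /cm^2

4.0071e-04


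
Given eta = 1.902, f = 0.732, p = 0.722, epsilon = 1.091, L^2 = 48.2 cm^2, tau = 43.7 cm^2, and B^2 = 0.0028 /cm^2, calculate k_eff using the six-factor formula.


k_inf = eta*f*p*eps = 1.902*0.732*0.722*1.091 = 1.096689
P_TNL = 1/(1 + L^2*B^2) = 1/(1 + 48.2*0.0028) = 0.8810883
P_FNL = exp(-B^2*tau) = exp(-0.0028*43.7) = 0.8848298
k_eff = k_inf * P_TNL * P_FNL = 1.096689 * 0.8810883 * 0.8848298
k_eff = 0.85499

0.85499


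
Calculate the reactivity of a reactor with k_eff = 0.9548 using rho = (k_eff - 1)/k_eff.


rho = (k_eff - 1) / k_eff
rho = (0.9548 - 1) / 0.9548
rho = -0.047340

-0.047340


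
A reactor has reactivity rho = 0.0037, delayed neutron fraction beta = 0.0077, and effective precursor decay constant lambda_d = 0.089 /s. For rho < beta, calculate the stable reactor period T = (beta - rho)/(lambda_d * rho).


T = (beta - rho) / (lambda_d * rho)
T = (0.0077 - 0.0037) / (0.089 * 0.0037)
T = 12.147 s

12.147


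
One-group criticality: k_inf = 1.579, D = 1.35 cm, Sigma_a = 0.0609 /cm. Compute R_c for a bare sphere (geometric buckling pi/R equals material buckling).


L^2 = D / Sigma_a = 1.35 / 0.0609 = 22.16749 cm^2
B_m^2 = (k_inf - 1) / L^2 = (1.579 - 1) / 22.16749 = 0.02611933 /cm^2
For a bare sphere: B_g = pi/R, so R_c = pi / sqrt(B_m^2)
R_c = pi / sqrt(0.02611933) = 19.439 cm

19.439


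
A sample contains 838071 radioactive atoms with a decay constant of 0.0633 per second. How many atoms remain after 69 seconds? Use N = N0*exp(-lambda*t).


N = N0 * exp(-lambda * t)
N = 838071 * exp(-0.0633 * 69)
N = 10627

10627


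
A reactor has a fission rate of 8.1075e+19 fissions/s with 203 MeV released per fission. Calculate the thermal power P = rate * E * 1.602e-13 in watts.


P = fission_rate * E_MeV * 1.602e-13
P = 8.1075e+19 * 203 * 1.602e-13
P = 2.6366e+09 W

2.6366e+09


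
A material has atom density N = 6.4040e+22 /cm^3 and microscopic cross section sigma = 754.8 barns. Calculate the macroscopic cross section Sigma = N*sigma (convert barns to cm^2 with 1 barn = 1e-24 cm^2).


Sigma = N * sigma_barns * 1e-24
Sigma = 6.4040e+22 * 754.8 * 1e-24
Sigma = 48.337 /cm

48.337


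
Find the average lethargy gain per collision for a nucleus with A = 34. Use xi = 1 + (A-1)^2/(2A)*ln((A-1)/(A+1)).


xi = 1 + (A-1)^2/(2A) * ln((A-1)/(A+1))
xi = 1 + (34-1)^2/(2*34) * ln((34-1)/(34 +1))
xi = 0.057687

0.057687


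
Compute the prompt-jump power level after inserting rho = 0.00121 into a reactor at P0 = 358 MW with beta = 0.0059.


P1/P0 = beta / (beta - rho)
P1/P0 = 0.0059 / (0.0059 - 0.00121) = 1.257996
P1 = 358 * 1.257996 = 450.36 MW

450.36


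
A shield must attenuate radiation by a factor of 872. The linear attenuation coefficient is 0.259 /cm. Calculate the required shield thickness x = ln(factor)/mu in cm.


x = ln(factor) / mu
x = ln(872) / 0.259
x = 26.142 cm

26.142


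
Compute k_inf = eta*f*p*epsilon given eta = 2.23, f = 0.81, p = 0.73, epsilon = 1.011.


k_inf = eta * f * p * epsilon
k_inf = 2.23 * 0.81 * 0.73 * 1.011
k_inf = 1.3331

1.3331


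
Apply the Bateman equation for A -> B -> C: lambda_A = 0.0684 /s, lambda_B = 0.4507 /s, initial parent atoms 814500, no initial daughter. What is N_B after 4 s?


N_B(t) = lambda_A * N_A0 / (lambda_B - lambda_A) * [exp(-lambda_A*t) - exp(-lambda_B*t)]
exp(-0.0684*4) = 0.7606363; exp(-0.4507*4) = 0.1648367
N_B = 0.0684 * 814500 / (0.4507 - 0.0684) * (0.7606363 - 0.1648367)
N_B = 86825

86825


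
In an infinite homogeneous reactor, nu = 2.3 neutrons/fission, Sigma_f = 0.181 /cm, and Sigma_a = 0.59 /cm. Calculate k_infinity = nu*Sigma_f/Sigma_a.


k_inf = nu * Sigma_f / Sigma_a
k_inf = 2.3 * 0.181 / 0.59
k_inf = 0.70559

0.70559


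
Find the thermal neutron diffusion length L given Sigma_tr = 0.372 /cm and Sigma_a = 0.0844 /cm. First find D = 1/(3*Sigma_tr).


D = 1 / (3 * Sigma_tr) = 1 / (3 * 0.372) = 0.8960573 cm
L = sqrt(D / Sigma_a)
L = sqrt(0.8960573 / 0.0844)
L = 3.2583 cm

3.2583


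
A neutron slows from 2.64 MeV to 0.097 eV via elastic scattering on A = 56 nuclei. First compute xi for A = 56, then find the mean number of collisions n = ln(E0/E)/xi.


xi = 1 + (A-1)^2/(2A)*ln((A-1)/(A+1)) = 0.03529286 (for A = 56)
n = ln(E0/E) / xi
n = ln(2.64e6 / 0.097) / 0.03529286
n = ln(2.721649e+07) / 0.03529286 = 485.07

485.07


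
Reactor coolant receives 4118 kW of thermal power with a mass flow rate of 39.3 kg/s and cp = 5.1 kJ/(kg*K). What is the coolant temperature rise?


dT = Q / (m_dot * cp)
dT = 4118 / (39.3 * 5.1)
dT = 20.546 C

20.546


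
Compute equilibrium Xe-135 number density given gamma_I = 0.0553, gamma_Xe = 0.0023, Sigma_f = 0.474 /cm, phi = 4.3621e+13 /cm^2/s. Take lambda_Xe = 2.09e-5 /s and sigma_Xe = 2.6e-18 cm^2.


Xe_eq = (gamma_I + gamma_Xe) * Sigma_f * phi / (lambda_Xe + sigma_Xe * phi)
Numerator = (0.0553 + 0.0023) * 0.474 * 4.3621e+13 = 1.190958e+12
Denominator = 2.09e-5 + 2.6e-18 * 4.3621e+13 = 1.343146e-04
Xe_eq = 1.190958e+12 / 1.343146e-04 = 8.8669e+15 /cm^3

8.8669e+15


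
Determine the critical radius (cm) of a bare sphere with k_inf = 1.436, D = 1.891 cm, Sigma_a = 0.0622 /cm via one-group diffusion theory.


L^2 = D / Sigma_a = 1.891 / 0.0622 = 30.40193 cm^2
B_m^2 = (k_inf - 1) / L^2 = (1.436 - 1) / 30.40193 = 0.01434119 /cm^2
For a bare sphere: B_g = pi/R, so R_c = pi / sqrt(B_m^2)
R_c = pi / sqrt(0.01434119) = 26.234 cm

26.234


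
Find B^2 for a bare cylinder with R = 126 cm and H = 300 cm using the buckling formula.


B^2 = (2.405/R)^2 + (pi/H)^2
B^2 = (2.405/126)^2 + (pi/300)^2
B^2 = 4.7399e-04 /cm^2

4.7399e-04


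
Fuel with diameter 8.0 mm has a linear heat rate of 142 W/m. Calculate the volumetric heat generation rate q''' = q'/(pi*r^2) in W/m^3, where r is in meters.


r = D / 2 / 1000 = 8.0 / 2 / 1000 = 0.004 m
q''' = q' / (pi * r^2)
q''' = 142 / (pi * 0.004^2)
q''' = 2.8250e+06 W/m^3

2.8250e+06


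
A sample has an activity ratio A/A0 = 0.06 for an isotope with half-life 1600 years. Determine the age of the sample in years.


lambda = ln(2) / t_half = ln(2) / 1600 = 4.332170e-04 /yr
t = -ln(A/A0) / lambda
t = -ln(0.06) / 4.332170e-04
t = 6494.2 yr

6494.2


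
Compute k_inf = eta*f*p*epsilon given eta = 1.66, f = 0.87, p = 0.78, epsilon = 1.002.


k_inf = eta * f * p * epsilon
k_inf = 1.66 * 0.87 * 0.78 * 1.002
k_inf = 1.1287

1.1287


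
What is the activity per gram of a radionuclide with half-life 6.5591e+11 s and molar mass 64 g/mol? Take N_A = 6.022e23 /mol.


lambda = ln(2) / t_half = ln(2) / 6.5591e+11 = 1.056772e-12 /s
SA = lambda * N_A / M
SA = 1.056772e-12 * 6.022e23 / 64
SA = 9.9436e+09 Bq/g

9.9436e+09


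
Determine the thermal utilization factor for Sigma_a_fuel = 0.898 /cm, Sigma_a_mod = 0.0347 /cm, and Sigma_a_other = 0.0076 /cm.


f = Sigma_a_fuel / (Sigma_a_fuel + Sigma_a_mod + Sigma_a_other)
f = 0.898 / (0.898 + 0.0347 + 0.0076)
f = 0.95501

0.95501


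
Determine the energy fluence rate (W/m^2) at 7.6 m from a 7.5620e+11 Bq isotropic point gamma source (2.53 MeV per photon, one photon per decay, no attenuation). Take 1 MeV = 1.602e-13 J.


psi = A * E * 1.602e-13 / (4*pi*r^2)
psi = 7.5620e+11 * 2.53 * 1.602e-13 / (4*pi*7.6^2)
psi = 4.2226e-04 W/m^2

4.2226e-04


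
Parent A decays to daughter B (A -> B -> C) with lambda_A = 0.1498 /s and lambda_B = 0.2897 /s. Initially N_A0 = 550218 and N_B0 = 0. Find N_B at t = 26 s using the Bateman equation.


N_B(t) = lambda_A * N_A0 / (lambda_B - lambda_A) * [exp(-lambda_A*t) - exp(-lambda_B*t)]
exp(-0.1498*26) = 0.02034744; exp(-0.2897*26) = 5.355587e-04
N_B = 0.1498 * 550218 / (0.2897 - 0.1498) * (0.02034744 - 5.355587e-04)
N_B = 11672

11672


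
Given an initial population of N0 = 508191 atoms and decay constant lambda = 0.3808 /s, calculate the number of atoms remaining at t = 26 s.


N = N0 * exp(-lambda * t)
N = 508191 * exp(-0.3808 * 26)
N = 25.478

25.478


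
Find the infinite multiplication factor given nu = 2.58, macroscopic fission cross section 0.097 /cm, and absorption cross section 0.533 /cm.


k_inf = nu * Sigma_f / Sigma_a
k_inf = 2.58 * 0.097 / 0.533
k_inf = 0.46953

0.46953


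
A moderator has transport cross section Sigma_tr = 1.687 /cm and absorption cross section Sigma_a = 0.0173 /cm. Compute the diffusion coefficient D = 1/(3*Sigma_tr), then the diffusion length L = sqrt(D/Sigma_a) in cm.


D = 1 / (3 * Sigma_tr) = 1 / (3 * 1.687) = 0.1975894 cm
L = sqrt(D / Sigma_a)
L = sqrt(0.1975894 / 0.0173)
L = 3.3795 cm

3.3795


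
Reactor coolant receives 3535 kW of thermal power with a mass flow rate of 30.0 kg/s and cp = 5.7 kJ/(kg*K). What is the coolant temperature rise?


dT = Q / (m_dot * cp)
dT = 3535 / (30.0 * 5.7)
dT = 20.673 C

20.673


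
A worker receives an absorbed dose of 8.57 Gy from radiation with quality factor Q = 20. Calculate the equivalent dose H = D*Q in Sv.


H = D * Q
H = 8.57 * 20
H = 171.40 Sv

171.40


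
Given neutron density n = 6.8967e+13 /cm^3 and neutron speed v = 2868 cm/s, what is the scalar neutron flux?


phi = n * v
phi = 6.8967e+13 * 2868
phi = 1.9780e+17 /cm^2/s

1.9780e+17


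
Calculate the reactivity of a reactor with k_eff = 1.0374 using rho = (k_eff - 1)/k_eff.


rho = (k_eff - 1) / k_eff
rho = (1.0374 - 1) / 1.0374
rho = 0.036052

0.036052


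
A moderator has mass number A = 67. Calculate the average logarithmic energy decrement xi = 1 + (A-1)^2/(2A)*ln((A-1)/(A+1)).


xi = 1 + (A-1)^2/(2A) * ln((A-1)/(A+1))
xi = 1 + (67-1)^2/(2*67) * ln((67-1)/(67 +1))
xi = 0.029556

0.029556


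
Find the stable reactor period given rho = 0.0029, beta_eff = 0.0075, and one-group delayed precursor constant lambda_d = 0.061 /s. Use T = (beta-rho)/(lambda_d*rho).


T = (beta - rho) / (lambda_d * rho)
T = (0.0075 - 0.0029) / (0.061 * 0.0029)
T = 26.003 s

26.003


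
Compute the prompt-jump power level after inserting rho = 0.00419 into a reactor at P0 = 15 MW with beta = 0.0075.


P1/P0 = beta / (beta - rho)
P1/P0 = 0.0075 / (0.0075 - 0.00419) = 2.265861
P1 = 15 * 2.265861 = 33.988 MW

33.988


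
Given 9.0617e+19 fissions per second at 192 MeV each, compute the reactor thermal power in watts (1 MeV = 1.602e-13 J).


P = fission_rate * E_MeV * 1.602e-13
P = 9.0617e+19 * 192 * 1.602e-13
P = 2.7872e+09 W

2.7872e+09


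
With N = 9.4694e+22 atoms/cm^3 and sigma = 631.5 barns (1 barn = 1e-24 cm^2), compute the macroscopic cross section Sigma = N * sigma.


Sigma = N * sigma_barns * 1e-24
Sigma = 9.4694e+22 * 631.5 * 1e-24
Sigma = 59.799 /cm

59.799


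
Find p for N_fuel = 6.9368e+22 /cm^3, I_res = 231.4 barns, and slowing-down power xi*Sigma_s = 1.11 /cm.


p = exp(-N * I * 1e-24 / (xi*Sigma_s))
p = exp(-6.9368e+22 * 231.4 * 1e-24 / 1.11)
p = 5.2438e-07

5.2438e-07


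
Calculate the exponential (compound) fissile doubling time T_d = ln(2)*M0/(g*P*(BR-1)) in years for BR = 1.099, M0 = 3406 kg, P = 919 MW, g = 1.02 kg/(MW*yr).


Breeding gain G = BR - 1 = 1.099 - 1 = 0.099
Fissile production rate = g * P * G = 1.02 * 919 * 0.099 = 92.80062 kg/yr
T_d = ln(2) * M0 / (g * P * G)
T_d = ln(2) * 3406 / 92.80062 = 25.440 yr

25.440


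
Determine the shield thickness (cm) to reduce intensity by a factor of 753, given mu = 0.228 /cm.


x = ln(factor) / mu
x = ln(753) / 0.228
x = 29.053 cm

29.053


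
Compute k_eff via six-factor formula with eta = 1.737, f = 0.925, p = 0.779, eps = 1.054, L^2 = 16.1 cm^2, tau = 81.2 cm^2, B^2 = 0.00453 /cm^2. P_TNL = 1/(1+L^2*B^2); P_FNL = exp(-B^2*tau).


k_inf = eta*f*p*eps = 1.737*0.925*0.779*1.054 = 1.319227
P_TNL = 1/(1 + L^2*B^2) = 1/(1 + 16.1*0.00453) = 0.9320246
P_FNL = exp(-B^2*tau) = exp(-0.00453*81.2) = 0.6922307
k_eff = k_inf * P_TNL * P_FNL = 1.319227 * 0.9320246 * 0.6922307
k_eff = 0.85113

0.85113


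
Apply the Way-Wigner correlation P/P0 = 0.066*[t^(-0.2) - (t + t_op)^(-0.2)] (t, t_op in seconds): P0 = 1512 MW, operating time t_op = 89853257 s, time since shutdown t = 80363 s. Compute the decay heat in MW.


P/P0 = 0.066 * [t^(-0.2) - (t + t_op)^(-0.2)]
P/P0 = 0.066 * [80363^(-0.2) - (80363 + 89853257)^(-0.2)]
P/P0 = 0.066 * [0.1044693 - 0.02565757] = 0.005201574
P = 1512 * 0.005201574 = 7.8648 MW

7.8648


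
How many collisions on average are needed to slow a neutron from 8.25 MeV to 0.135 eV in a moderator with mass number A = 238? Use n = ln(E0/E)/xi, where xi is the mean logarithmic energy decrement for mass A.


xi = 1 + (A-1)^2/(2A)*ln((A-1)/(A+1)) = 0.008379872 (for A = 238)
n = ln(E0/E) / xi
n = ln(8.25e6 / 0.135) / 0.008379872
n = ln(6.111111e+07) / 0.008379872 = 2139.4

2139.4


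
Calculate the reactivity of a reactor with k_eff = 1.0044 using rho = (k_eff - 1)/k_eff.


rho = (k_eff - 1) / k_eff
rho = (1.0044 - 1) / 1.0044
rho = 0.0043807

0.0043807


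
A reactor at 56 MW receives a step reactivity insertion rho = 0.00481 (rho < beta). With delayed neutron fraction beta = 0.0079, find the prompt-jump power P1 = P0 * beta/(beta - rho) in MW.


P1/P0 = beta / (beta - rho)
P1/P0 = 0.0079 / (0.0079 - 0.00481) = 2.556634
P1 = 56 * 2.556634 = 143.17 MW

143.17


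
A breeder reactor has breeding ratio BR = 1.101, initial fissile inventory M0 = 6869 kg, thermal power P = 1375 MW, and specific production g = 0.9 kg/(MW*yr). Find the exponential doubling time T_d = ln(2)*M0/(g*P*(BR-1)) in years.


Breeding gain G = BR - 1 = 1.101 - 1 = 0.101
Fissile production rate = g * P * G = 0.9 * 1375 * 0.101 = 124.9875 kg/yr
T_d = ln(2) * M0 / (g * P * G)
T_d = ln(2) * 6869 / 124.9875 = 38.094 yr

38.094


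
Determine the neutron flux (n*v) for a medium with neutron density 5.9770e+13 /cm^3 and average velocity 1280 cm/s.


phi = n * v
phi = 5.9770e+13 * 1280
phi = 7.6506e+16 /cm^2/s

7.6506e+16


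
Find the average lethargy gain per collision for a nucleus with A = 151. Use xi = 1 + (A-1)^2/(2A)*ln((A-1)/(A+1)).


xi = 1 + (A-1)^2/(2A) * ln((A-1)/(A+1))
xi = 1 + (151-1)^2/(2*151) * ln((151-1)/(151 +1))
xi = 0.013187

0.013187


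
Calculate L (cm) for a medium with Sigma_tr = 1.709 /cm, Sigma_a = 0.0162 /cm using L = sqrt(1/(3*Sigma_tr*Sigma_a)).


D = 1 / (3 * Sigma_tr) = 1 / (3 * 1.709) = 0.1950458 cm
L = sqrt(D / Sigma_a)
L = sqrt(0.1950458 / 0.0162)
L = 3.4699 cm

3.4699


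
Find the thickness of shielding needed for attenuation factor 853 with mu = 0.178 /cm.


x = ln(factor) / mu
x = ln(853) / 0.178
x = 37.914 cm

37.914


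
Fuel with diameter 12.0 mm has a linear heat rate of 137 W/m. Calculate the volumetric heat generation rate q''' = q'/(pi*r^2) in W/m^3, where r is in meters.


r = D / 2 / 1000 = 12.0 / 2 / 1000 = 0.006 m
q''' = q' / (pi * r^2)
q''' = 137 / (pi * 0.006^2)
q''' = 1.2113e+06 W/m^3

1.2113e+06


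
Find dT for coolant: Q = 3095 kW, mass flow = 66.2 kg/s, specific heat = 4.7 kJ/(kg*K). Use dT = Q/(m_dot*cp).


dT = Q / (m_dot * cp)
dT = 3095 / (66.2 * 4.7)
dT = 9.9473 C

9.9473


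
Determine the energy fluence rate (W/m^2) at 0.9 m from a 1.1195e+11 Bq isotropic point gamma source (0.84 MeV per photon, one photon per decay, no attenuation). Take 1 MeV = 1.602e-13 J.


psi = A * E * 1.602e-13 / (4*pi*r^2)
psi = 1.1195e+11 * 0.84 * 1.602e-13 / (4*pi*0.9^2)
psi = 0.0014800 W/m^2

0.0014800


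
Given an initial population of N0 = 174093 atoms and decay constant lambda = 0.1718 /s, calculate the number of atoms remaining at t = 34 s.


N = N0 * exp(-lambda * t)
N = 174093 * exp(-0.1718 * 34)
N = 505.80

505.80


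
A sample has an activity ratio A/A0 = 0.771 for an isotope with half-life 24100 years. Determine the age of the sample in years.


lambda = ln(2) / t_half = ln(2) / 24100 = 2.876129e-05 /yr
t = -ln(A/A0) / lambda
t = -ln(0.771) / 2.876129e-05
t = 9042.3 yr

9042.3


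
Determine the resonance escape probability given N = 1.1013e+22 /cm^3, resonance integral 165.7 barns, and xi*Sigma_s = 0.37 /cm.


p = exp(-N * I * 1e-24 / (xi*Sigma_s))
p = exp(-1.1013e+22 * 165.7 * 1e-24 / 0.37)
p = 0.0072118

0.0072118


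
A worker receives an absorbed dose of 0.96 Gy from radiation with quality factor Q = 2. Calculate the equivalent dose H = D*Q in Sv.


H = D * Q
H = 0.96 * 2
H = 1.9200 Sv

1.9200


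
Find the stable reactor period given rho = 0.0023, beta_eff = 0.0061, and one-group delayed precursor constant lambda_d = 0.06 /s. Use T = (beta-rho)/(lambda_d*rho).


T = (beta - rho) / (lambda_d * rho)
T = (0.0061 - 0.0023) / (0.06 * 0.0023)
T = 27.536 s

27.536


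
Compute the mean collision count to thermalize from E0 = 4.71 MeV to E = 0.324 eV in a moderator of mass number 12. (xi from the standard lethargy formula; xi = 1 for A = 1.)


xi = 1 + (A-1)^2/(2A)*ln((A-1)/(A+1)) = 0.1577690 (for A = 12)
n = ln(E0/E) / xi
n = ln(4.71e6 / 0.324) / 0.1577690
n = ln(1.453704e+07) / 0.1577690 = 104.53

104.53


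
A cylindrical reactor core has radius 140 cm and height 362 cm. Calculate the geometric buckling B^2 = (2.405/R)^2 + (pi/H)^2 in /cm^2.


B^2 = (2.405/R)^2 + (pi/H)^2
B^2 = (2.405/140)^2 + (pi/362)^2
B^2 = 3.7042e-04 /cm^2

3.7042e-04


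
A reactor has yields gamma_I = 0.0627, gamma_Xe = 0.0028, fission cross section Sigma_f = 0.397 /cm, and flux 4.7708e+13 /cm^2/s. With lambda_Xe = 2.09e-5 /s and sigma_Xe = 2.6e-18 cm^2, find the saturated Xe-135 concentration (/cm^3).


Xe_eq = (gamma_I + gamma_Xe) * Sigma_f * phi / (lambda_Xe + sigma_Xe * phi)
Numerator = (0.0627 + 0.0028) * 0.397 * 4.7708e+13 = 1.240575e+12
Denominator = 2.09e-5 + 2.6e-18 * 4.7708e+13 = 1.449408e-04
Xe_eq = 1.240575e+12 / 1.449408e-04 = 8.5592e+15 /cm^3

8.5592e+15


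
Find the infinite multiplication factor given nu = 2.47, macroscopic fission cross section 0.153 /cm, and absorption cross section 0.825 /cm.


k_inf = nu * Sigma_f / Sigma_a
k_inf = 2.47 * 0.153 / 0.825
k_inf = 0.45807

0.45807


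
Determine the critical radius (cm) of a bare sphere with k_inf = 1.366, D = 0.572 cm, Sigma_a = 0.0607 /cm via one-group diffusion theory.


L^2 = D / Sigma_a = 0.572 / 0.0607 = 9.423394 cm^2
B_m^2 = (k_inf - 1) / L^2 = (1.366 - 1) / 9.423394 = 0.03883951 /cm^2
For a bare sphere: B_g = pi/R, so R_c = pi / sqrt(B_m^2)
R_c = pi / sqrt(0.03883951) = 15.941 cm

15.941


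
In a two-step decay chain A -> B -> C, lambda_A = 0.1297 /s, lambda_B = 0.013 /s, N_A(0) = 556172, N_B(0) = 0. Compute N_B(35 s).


N_B(t) = lambda_A * N_A0 / (lambda_B - lambda_A) * [exp(-lambda_A*t) - exp(-lambda_B*t)]
exp(-0.1297*35) = 0.01067874; exp(-0.013*35) = 0.6344480
N_B = 0.1297 * 556172 / (0.013 - 0.1297) * (0.01067874 - 0.6344480)
N_B = 385569

385569


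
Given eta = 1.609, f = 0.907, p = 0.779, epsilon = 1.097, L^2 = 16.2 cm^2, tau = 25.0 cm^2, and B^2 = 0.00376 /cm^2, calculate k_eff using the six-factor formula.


k_inf = eta*f*p*eps = 1.609*0.907*0.779*1.097 = 1.247118
P_TNL = 1/(1 + L^2*B^2) = 1/(1 + 16.2*0.00376) = 0.9425852
P_FNL = exp(-B^2*tau) = exp(-0.00376*25.0) = 0.9102828
k_eff = k_inf * P_TNL * P_FNL = 1.247118 * 0.9425852 * 0.9102828
k_eff = 1.0701

1.0701


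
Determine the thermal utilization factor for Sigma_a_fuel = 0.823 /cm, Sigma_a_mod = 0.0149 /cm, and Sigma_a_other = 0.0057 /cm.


f = Sigma_a_fuel / (Sigma_a_fuel + Sigma_a_mod + Sigma_a_other)
f = 0.823 / (0.823 + 0.0149 + 0.0057)
f = 0.97558

0.97558


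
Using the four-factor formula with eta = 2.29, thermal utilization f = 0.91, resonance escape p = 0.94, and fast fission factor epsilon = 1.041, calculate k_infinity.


k_inf = eta * f * p * epsilon
k_inf = 2.29 * 0.91 * 0.94 * 1.041
k_inf = 2.0392

2.0392


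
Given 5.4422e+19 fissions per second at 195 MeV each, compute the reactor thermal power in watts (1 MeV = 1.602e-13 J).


P = fission_rate * E_MeV * 1.602e-13
P = 5.4422e+19 * 195 * 1.602e-13
P = 1.7001e+09 W

1.7001e+09


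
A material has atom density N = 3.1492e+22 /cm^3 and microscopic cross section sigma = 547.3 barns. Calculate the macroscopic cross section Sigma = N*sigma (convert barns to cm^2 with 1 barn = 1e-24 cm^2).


Sigma = N * sigma_barns * 1e-24
Sigma = 3.1492e+22 * 547.3 * 1e-24
Sigma = 17.236 /cm

17.236


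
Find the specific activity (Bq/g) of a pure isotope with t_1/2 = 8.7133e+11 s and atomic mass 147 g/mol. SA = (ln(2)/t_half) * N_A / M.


lambda = ln(2) / t_half = ln(2) / 8.7133e+11 = 7.955048e-13 /s
SA = lambda * N_A / M
SA = 7.955048e-13 * 6.022e23 / 147
SA = 3.2589e+09 Bq/g

3.2589e+09
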